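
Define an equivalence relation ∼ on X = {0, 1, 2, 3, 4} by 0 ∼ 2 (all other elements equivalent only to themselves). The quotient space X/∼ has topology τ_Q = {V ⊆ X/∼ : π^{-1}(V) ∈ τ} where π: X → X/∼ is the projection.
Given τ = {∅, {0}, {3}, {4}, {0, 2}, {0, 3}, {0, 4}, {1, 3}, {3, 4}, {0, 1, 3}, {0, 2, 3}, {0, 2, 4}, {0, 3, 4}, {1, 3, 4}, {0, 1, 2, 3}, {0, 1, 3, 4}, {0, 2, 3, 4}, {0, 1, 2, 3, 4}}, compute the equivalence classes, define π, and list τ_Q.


X/∼ = {[0=2], [1], [3], [4]}; |τ_Q| = 12.

Equivalence classes: [0=2], [1], [3], [4].
Quotient map π: X → X/∼ sends 0 ↦ [0=2], 1 ↦ [1], 2 ↦ [0=2], 3 ↦ [3], 4 ↦ [4].
For each subset V ⊆ X/∼, compute π^{-1}(V) ⊆ X and check whether π^{-1}(V) ∈ τ. V is open in τ_Q iff π^{-1}(V) ∈ τ.
  V = {}: π^{-1}(V) = ∅ ∈ τ ✓.
  V = {[0=2]}: π^{-1}(V) = {0, 2} ∈ τ ✓.
  V = {[1]}: π^{-1}(V) = {1} ∉ τ ✗.
  V = {[0=2], [1]}: π^{-1}(V) = {0, 1, 2} ∉ τ ✗.
  V = {[3]}: π^{-1}(V) = {3} ∈ τ ✓.
  V = {[0=2], [3]}: π^{-1}(V) = {0, 2, 3} ∈ τ ✓.
  V = {[1], [3]}: π^{-1}(V) = {1, 3} ∈ τ ✓.
  V = {[0=2], [1], [3]}: π^{-1}(V) = {0, 1, 2, 3} ∈ τ ✓.
  V = {[4]}: π^{-1}(V) = {4} ∈ τ ✓.
  V = {[0=2], [4]}: π^{-1}(V) = {0, 2, 4} ∈ τ ✓.
  V = {[1], [4]}: π^{-1}(V) = {1, 4} ∉ τ ✗.
  V = {[0=2], [1], [4]}: π^{-1}(V) = {0, 1, 2, 4} ∉ τ ✗.
  V = {[3], [4]}: π^{-1}(V) = {3, 4} ∈ τ ✓.
  V = {[0=2], [3], [4]}: π^{-1}(V) = {0, 2, 3, 4} ∈ τ ✓.
  V = {[1], [3], [4]}: π^{-1}(V) = {1, 3, 4} ∈ τ ✓.
  V = {[0=2], [1], [3], [4]}: π^{-1}(V) = {0, 1, 2, 3, 4} ∈ τ ✓.
Open sets in the quotient: τ_Q = {{}, {[0=2]}, {[3]}, {[0=2], [3]}, {[1], [3]}, {[0=2], [1], [3]}, {[4]}, {[0=2], [4]}, {[3], [4]}, {[0=2], [3], [4]}, {[1], [3], [4]}, {[0=2], [1], [3], [4]}} (12 elements).


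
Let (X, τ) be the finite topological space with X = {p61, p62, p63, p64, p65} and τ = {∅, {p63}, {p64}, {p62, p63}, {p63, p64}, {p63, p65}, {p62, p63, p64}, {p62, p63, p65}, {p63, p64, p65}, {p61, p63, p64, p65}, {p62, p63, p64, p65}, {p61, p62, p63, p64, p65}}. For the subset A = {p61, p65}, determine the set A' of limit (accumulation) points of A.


A' = {p61}

For each x ∈ X, list the open sets U ∈ τ with x ∈ U, then check whether U ∩ (A ∖ {x}) ≠ ∅ for every such U.
  x = p61: opens ∋ x are {p61, p63, p64, p65}, {p61, p62, p63, p64, p65}; each meets A ∖ {p61}, so x IS a limit point.
  x = p62: open {p62, p63} ∋ x has {p62, p63} ∩ (A ∖ {p62}) = ∅, so x is NOT a limit point.
  x = p63: open {p63} ∋ x has {p63} ∩ (A ∖ {p63}) = ∅, so x is NOT a limit point.
  x = p64: open {p64} ∋ x has {p64} ∩ (A ∖ {p64}) = ∅, so x is NOT a limit point.
  x = p65: open {p63, p65} ∋ x has {p63, p65} ∩ (A ∖ {p65}) = ∅, so x is NOT a limit point.
Collecting: A' = {p61}.


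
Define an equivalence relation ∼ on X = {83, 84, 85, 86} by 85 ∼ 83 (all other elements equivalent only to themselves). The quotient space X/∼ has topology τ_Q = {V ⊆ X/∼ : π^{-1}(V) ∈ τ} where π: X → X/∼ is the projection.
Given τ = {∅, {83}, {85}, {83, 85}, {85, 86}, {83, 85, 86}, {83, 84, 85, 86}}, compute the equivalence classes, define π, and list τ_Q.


X/∼ = {[83=85], [84], [86]}; |τ_Q| = 4.

Equivalence classes: [83=85], [84], [86].
Quotient map π: X → X/∼ sends 83 ↦ [83=85], 84 ↦ [84], 85 ↦ [83=85], 86 ↦ [86].
For each subset V ⊆ X/∼, compute π^{-1}(V) ⊆ X and check whether π^{-1}(V) ∈ τ. V is open in τ_Q iff π^{-1}(V) ∈ τ.
  V = {}: π^{-1}(V) = ∅ ∈ τ ✓.
  V = {[83=85]}: π^{-1}(V) = {83, 85} ∈ τ ✓.
  V = {[84]}: π^{-1}(V) = {84} ∉ τ ✗.
  V = {[83=85], [84]}: π^{-1}(V) = {83, 84, 85} ∉ τ ✗.
  V = {[86]}: π^{-1}(V) = {86} ∉ τ ✗.
  V = {[83=85], [86]}: π^{-1}(V) = {83, 85, 86} ∈ τ ✓.
  V = {[84], [86]}: π^{-1}(V) = {84, 86} ∉ τ ✗.
  V = {[83=85], [84], [86]}: π^{-1}(V) = {83, 84, 85, 86} ∈ τ ✓.
Open sets in the quotient: τ_Q = {{}, {[83=85]}, {[83=85], [86]}, {[83=85], [84], [86]}} (4 elements).


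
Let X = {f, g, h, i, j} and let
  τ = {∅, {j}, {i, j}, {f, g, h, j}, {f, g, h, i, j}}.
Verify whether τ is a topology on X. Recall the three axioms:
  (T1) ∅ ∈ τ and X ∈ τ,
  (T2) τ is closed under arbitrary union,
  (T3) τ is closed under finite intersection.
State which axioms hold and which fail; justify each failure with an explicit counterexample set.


τ IS a topology on X.

Axiom (T1): ∅ ∈ τ? Yes; X ∈ τ? Yes.
Axiom (T2/T3): check pairwise unions and intersections of members of τ.
All pairwise intersections and unions checked — each lies in τ. Therefore τ satisfies (T1), (T2), (T3): it IS a topology on X.


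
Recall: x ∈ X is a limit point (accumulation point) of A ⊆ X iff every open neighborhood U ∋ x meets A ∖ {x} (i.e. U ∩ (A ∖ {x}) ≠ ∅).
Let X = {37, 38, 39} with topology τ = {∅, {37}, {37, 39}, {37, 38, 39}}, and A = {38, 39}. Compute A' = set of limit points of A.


A' = {38}

For each x ∈ X, list the open sets U ∈ τ with x ∈ U, then check whether U ∩ (A ∖ {x}) ≠ ∅ for every such U.
  x = 37: open {37} ∋ x has {37} ∩ (A ∖ {37}) = ∅, so x is NOT a limit point.
  x = 38: opens ∋ x are {37, 38, 39}; each meets A ∖ {38}, so x IS a limit point.
  x = 39: open {37, 39} ∋ x has {37, 39} ∩ (A ∖ {39}) = ∅, so x is NOT a limit point.
Collecting: A' = {38}.


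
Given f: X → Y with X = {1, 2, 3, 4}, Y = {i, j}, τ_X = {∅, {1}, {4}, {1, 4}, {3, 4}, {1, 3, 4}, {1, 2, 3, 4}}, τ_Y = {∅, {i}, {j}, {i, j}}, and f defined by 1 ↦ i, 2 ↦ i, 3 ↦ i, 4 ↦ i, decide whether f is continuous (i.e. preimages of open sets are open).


f IS continuous.

Compute f^{-1}(U) for each U ∈ τ_Y:
  U = ∅: f^{-1}(U) = ∅ ∈ τ_X ✓.
  U = {i}: f^{-1}(U) = {1, 2, 3, 4} ∈ τ_X ✓.
  U = {j}: f^{-1}(U) = ∅ ∈ τ_X ✓.
  U = {i, j}: f^{-1}(U) = {1, 2, 3, 4} ∈ τ_X ✓.
Every preimage lies in τ_X, so f IS continuous.


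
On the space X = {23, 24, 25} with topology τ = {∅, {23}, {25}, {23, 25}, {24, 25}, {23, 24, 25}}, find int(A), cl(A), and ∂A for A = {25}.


int(A) = {25}, cl(A) = {24, 25}, ∂A = {24}.

Closed sets in (X, τ) are complements of opens:
  closed(X, τ) = {∅, {23}, {24}, {23, 24}, {24, 25}, {23, 24, 25}}.
int(A) = ⋃ {U ∈ τ : U ⊆ A}. Opens contained in A: ∅, {25}.
Taking the union of these: int(A) = {25}.
cl(A) = ⋂ {C closed : A ⊆ C}. Closed sets containing A: {24, 25}, {23, 24, 25}.
Intersecting these: cl(A) = {24, 25}.
∂A = cl(A) ∖ int(A) = {24, 25} ∖ {25} = {24}.


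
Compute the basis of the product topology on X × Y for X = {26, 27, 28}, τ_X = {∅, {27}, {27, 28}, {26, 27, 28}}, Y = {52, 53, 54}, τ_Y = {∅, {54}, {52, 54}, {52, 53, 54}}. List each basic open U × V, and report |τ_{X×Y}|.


Basis B = {∅ × ∅, {27} × {54}, {27} × {52, 54}, {27, 28} × {54}, {26, 27, 28} × {54}, {27} × {52, 53, 54}, {27, 28} × {52, 54}, {26, 27, 28} × {52, 54}, {27, 28} × {52, 53, 54}, {26, 27, 28} × {52, 53, 54}}; |τ_{X×Y}| = 20.

Enumerate products U × V with U ∈ τ_X, V ∈ τ_Y (deduplicated):
  ∅ × ∅ = {} (∅)
  {27} × {54} = {(27,54)}
  {27} × {52, 54} = {(27,52), (27,54)}
  {27, 28} × {54} = {(27,54), (28,54)}
  {26, 27, 28} × {54} = {(26,54), (27,54), (28,54)}
  {27} × {52, 53, 54} = {(27,52), (27,53), (27,54)}
  {27, 28} × {52, 54} = {(27,52), (27,54), (28,52), (28,54)}
  {26, 27, 28} × {52, 54} = {(26,52), (26,54), (27,52), (27,54), (28,52), (28,54)}
  {27, 28} × {52, 53, 54} = {(27,52), (27,53), (27,54), (28,52), (28,53), (28,54)}
  {26, 27, 28} × {52, 53, 54} = {(26,52), (26,53), (26,54), (27,52), (27,53), (27,54), (28,52), (28,53), (28,54)}
These 10 distinct sets form the basis B.
Close under arbitrary unions to get τ_{X×Y}; counting gives |τ_{X×Y}| = 20.


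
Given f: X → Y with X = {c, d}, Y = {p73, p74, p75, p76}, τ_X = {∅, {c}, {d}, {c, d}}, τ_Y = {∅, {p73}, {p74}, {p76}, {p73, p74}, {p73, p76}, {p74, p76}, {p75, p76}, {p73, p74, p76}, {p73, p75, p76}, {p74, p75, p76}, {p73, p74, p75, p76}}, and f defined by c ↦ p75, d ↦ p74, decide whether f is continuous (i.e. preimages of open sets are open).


f IS continuous.

Compute f^{-1}(U) for each U ∈ τ_Y:
  U = ∅: f^{-1}(U) = ∅ ∈ τ_X ✓.
  U = {p73}: f^{-1}(U) = ∅ ∈ τ_X ✓.
  U = {p74}: f^{-1}(U) = {d} ∈ τ_X ✓.
  U = {p76}: f^{-1}(U) = ∅ ∈ τ_X ✓.
  U = {p73, p74}: f^{-1}(U) = {d} ∈ τ_X ✓.
  U = {p73, p76}: f^{-1}(U) = ∅ ∈ τ_X ✓.
  U = {p74, p76}: f^{-1}(U) = {d} ∈ τ_X ✓.
  U = {p75, p76}: f^{-1}(U) = {c} ∈ τ_X ✓.
  U = {p73, p74, p76}: f^{-1}(U) = {d} ∈ τ_X ✓.
  U = {p73, p75, p76}: f^{-1}(U) = {c} ∈ τ_X ✓.
  U = {p74, p75, p76}: f^{-1}(U) = {c, d} ∈ τ_X ✓.
  U = {p73, p74, p75, p76}: f^{-1}(U) = {c, d} ∈ τ_X ✓.
Every preimage lies in τ_X, so f IS continuous.


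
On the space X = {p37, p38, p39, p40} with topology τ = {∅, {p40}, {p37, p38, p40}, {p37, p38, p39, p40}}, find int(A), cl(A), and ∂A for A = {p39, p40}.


int(A) = {p40}, cl(A) = {p37, p38, p39, p40}, ∂A = {p37, p38, p39}.

Closed sets in (X, τ) are complements of opens:
  closed(X, τ) = {∅, {p39}, {p37, p38, p39}, {p37, p38, p39, p40}}.
int(A) = ⋃ {U ∈ τ : U ⊆ A}. Opens contained in A: ∅, {p40}.
Taking the union of these: int(A) = {p40}.
cl(A) = ⋂ {C closed : A ⊆ C}. Closed sets containing A: {p37, p38, p39, p40}.
Intersecting these: cl(A) = {p37, p38, p39, p40}.
∂A = cl(A) ∖ int(A) = {p37, p38, p39, p40} ∖ {p40} = {p37, p38, p39}.


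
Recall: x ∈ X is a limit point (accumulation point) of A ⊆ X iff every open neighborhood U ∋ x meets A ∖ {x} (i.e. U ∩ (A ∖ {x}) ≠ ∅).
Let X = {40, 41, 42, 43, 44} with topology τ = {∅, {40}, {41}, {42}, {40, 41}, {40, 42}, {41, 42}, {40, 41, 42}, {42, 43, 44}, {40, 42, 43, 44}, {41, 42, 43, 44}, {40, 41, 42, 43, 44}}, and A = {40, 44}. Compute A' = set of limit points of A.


A' = {43}

For each x ∈ X, list the open sets U ∈ τ with x ∈ U, then check whether U ∩ (A ∖ {x}) ≠ ∅ for every such U.
  x = 40: open {40} ∋ x has {40} ∩ (A ∖ {40}) = ∅, so x is NOT a limit point.
  x = 41: open {41} ∋ x has {41} ∩ (A ∖ {41}) = ∅, so x is NOT a limit point.
  x = 42: open {42} ∋ x has {42} ∩ (A ∖ {42}) = ∅, so x is NOT a limit point.
  x = 43: opens ∋ x are {42, 43, 44}, {40, 42, 43, 44}, {41, 42, 43, 44}, {40, 41, 42, 43, 44}; each meets A ∖ {43}, so x IS a limit point.
  x = 44: open {42, 43, 44} ∋ x has {42, 43, 44} ∩ (A ∖ {44}) = ∅, so x is NOT a limit point.
Collecting: A' = {43}.


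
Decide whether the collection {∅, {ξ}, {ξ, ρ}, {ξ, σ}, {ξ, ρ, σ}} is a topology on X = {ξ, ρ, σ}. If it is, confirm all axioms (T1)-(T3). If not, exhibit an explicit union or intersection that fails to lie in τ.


τ IS a topology on X.

Axiom (T1): ∅ ∈ τ? Yes; X ∈ τ? Yes.
Axiom (T2/T3): check pairwise unions and intersections of members of τ.
All pairwise intersections and unions checked — each lies in τ. Therefore τ satisfies (T1), (T2), (T3): it IS a topology on X.


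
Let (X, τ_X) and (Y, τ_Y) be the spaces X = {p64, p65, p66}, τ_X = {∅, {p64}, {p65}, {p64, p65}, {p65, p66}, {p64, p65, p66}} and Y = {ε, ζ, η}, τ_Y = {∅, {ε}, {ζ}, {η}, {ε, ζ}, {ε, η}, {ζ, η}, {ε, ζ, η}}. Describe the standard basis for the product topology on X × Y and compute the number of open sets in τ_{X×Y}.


Basis B = {∅ × ∅, {p64} × {ε}, {p64} × {ζ}, {p64} × {η}, {p65} × {ε}, {p65} × {ζ}, {p65} × {η}, {p64} × {ε, ζ}, {p64} × {ε, η}, {p64, p65} × {ε}, {p64} × {ζ, η}, {p64, p65} × {ζ}, {p64, p65} × {η}, {p65} × {ε, ζ}, {p65} × {ε, η}, {p65, p66} × {ε}, {p65} × {ζ, η}, {p65, p66} × {ζ}, {p65, p66} × {η}, {p64} × {ε, ζ, η}, {p64, p65, p66} × {ε}, {p64, p65, p66} × {ζ}, {p64, p65, p66} × {η}, {p65} × {ε, ζ, η}, {p64, p65} × {ε, ζ}, {p64, p65} × {ε, η}, {p64, p65} × {ζ, η}, {p65, p66} × {ε, ζ}, {p65, p66} × {ε, η}, {p65, p66} × {ζ, η}, {p64, p65} × {ε, ζ, η}, {p64, p65, p66} × {ε, ζ}, {p64, p65, p66} × {ε, η}, {p64, p65, p66} × {ζ, η}, {p65, p66} × {ε, ζ, η}, {p64, p65, p66} × {ε, ζ, η}}; |τ_{X×Y}| = 216.

Enumerate products U × V with U ∈ τ_X, V ∈ τ_Y (deduplicated):
  ∅ × ∅ = {} (∅)
  {p64} × {ε} = {(p64,ε)}
  {p64} × {ζ} = {(p64,ζ)}
  {p64} × {η} = {(p64,η)}
  {p65} × {ε} = {(p65,ε)}
  {p65} × {ζ} = {(p65,ζ)}
  {p65} × {η} = {(p65,η)}
  {p64} × {ε, ζ} = {(p64,ε), (p64,ζ)}
  {p64} × {ε, η} = {(p64,ε), (p64,η)}
  {p64, p65} × {ε} = {(p64,ε), (p65,ε)}
  {p64} × {ζ, η} = {(p64,ζ), (p64,η)}
  {p64, p65} × {ζ} = {(p64,ζ), (p65,ζ)}
  {p64, p65} × {η} = {(p64,η), (p65,η)}
  {p65} × {ε, ζ} = {(p65,ε), (p65,ζ)}
  {p65} × {ε, η} = {(p65,ε), (p65,η)}
  {p65, p66} × {ε} = {(p65,ε), (p66,ε)}
  {p65} × {ζ, η} = {(p65,ζ), (p65,η)}
  {p65, p66} × {ζ} = {(p65,ζ), (p66,ζ)}
  {p65, p66} × {η} = {(p65,η), (p66,η)}
  {p64} × {ε, ζ, η} = {(p64,ε), (p64,ζ), (p64,η)}
  {p64, p65, p66} × {ε} = {(p64,ε), (p65,ε), (p66,ε)}
  {p64, p65, p66} × {ζ} = {(p64,ζ), (p65,ζ), (p66,ζ)}
  {p64, p65, p66} × {η} = {(p64,η), (p65,η), (p66,η)}
  {p65} × {ε, ζ, η} = {(p65,ε), (p65,ζ), (p65,η)}
  {p64, p65} × {ε, ζ} = {(p64,ε), (p64,ζ), (p65,ε), (p65,ζ)}
  {p64, p65} × {ε, η} = {(p64,ε), (p64,η), (p65,ε), (p65,η)}
  {p64, p65} × {ζ, η} = {(p64,ζ), (p64,η), (p65,ζ), (p65,η)}
  {p65, p66} × {ε, ζ} = {(p65,ε), (p65,ζ), (p66,ε), (p66,ζ)}
  {p65, p66} × {ε, η} = {(p65,ε), (p65,η), (p66,ε), (p66,η)}
  {p65, p66} × {ζ, η} = {(p65,ζ), (p65,η), (p66,ζ), (p66,η)}
  {p64, p65} × {ε, ζ, η} = {(p64,ε), (p64,ζ), (p64,η), (p65,ε), (p65,ζ), (p65,η)}
  {p64, p65, p66} × {ε, ζ} = {(p64,ε), (p64,ζ), (p65,ε), (p65,ζ), (p66,ε), (p66,ζ)}
  {p64, p65, p66} × {ε, η} = {(p64,ε), (p64,η), (p65,ε), (p65,η), (p66,ε), (p66,η)}
  {p64, p65, p66} × {ζ, η} = {(p64,ζ), (p64,η), (p65,ζ), (p65,η), (p66,ζ), (p66,η)}
  {p65, p66} × {ε, ζ, η} = {(p65,ε), (p65,ζ), (p65,η), (p66,ε), (p66,ζ), (p66,η)}
  {p64, p65, p66} × {ε, ζ, η} = {(p64,ε), (p64,ζ), (p64,η), (p65,ε), (p65,ζ), (p65,η), (p66,ε), (p66,ζ), (p66,η)}
These 36 distinct sets form the basis B.
Close under arbitrary unions to get τ_{X×Y}; counting gives |τ_{X×Y}| = 216.


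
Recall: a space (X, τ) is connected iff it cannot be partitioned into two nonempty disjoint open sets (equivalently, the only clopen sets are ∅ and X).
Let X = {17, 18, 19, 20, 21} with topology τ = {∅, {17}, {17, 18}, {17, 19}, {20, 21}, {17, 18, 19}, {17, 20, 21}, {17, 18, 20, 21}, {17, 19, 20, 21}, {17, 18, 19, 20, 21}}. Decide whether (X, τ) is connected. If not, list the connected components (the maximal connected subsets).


(X, τ) is disconnected; components = [{20, 21}, {17, 18, 19}].

Find clopen sets (U ∈ τ with X ∖ U ∈ τ):
  U = ∅, X ∖ U = {17, 18, 19, 20, 21} — both open, so U is clopen.
  U = {20, 21}, X ∖ U = {17, 18, 19} — both open, so U is clopen.
  U = {17, 18, 19}, X ∖ U = {20, 21} — both open, so U is clopen.
  U = {17, 18, 19, 20, 21}, X ∖ U = ∅ — both open, so U is clopen.
Nontrivial clopen(s) exist: e.g. {17, 18, 19}. So (X, τ) is disconnected.
Compute connected components by grouping points that agree on all clopens:
  component: {20, 21}
  component: {17, 18, 19}


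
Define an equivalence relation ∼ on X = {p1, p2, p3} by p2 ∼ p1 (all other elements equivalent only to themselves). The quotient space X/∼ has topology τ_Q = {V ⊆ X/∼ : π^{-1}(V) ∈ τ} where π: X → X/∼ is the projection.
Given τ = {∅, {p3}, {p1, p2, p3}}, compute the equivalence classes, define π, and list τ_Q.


X/∼ = {[p1=p2], [p3]}; |τ_Q| = 3.

Equivalence classes: [p1=p2], [p3].
Quotient map π: X → X/∼ sends p1 ↦ [p1=p2], p2 ↦ [p1=p2], p3 ↦ [p3].
For each subset V ⊆ X/∼, compute π^{-1}(V) ⊆ X and check whether π^{-1}(V) ∈ τ. V is open in τ_Q iff π^{-1}(V) ∈ τ.
  V = {}: π^{-1}(V) = ∅ ∈ τ ✓.
  V = {[p1=p2]}: π^{-1}(V) = {p1, p2} ∉ τ ✗.
  V = {[p3]}: π^{-1}(V) = {p3} ∈ τ ✓.
  V = {[p1=p2], [p3]}: π^{-1}(V) = {p1, p2, p3} ∈ τ ✓.
Open sets in the quotient: τ_Q = {{}, {[p3]}, {[p1=p2], [p3]}} (3 elements).


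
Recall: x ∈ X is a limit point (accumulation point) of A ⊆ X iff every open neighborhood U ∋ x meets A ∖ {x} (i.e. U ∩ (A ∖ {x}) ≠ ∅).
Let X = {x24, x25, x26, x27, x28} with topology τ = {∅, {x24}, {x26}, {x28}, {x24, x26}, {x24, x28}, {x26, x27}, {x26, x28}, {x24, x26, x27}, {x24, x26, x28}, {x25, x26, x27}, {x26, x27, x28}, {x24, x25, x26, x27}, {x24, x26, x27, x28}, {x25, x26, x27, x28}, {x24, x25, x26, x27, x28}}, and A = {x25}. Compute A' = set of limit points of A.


A' = ∅

For each x ∈ X, list the open sets U ∈ τ with x ∈ U, then check whether U ∩ (A ∖ {x}) ≠ ∅ for every such U.
  x = x24: open {x24} ∋ x has {x24} ∩ (A ∖ {x24}) = ∅, so x is NOT a limit point.
  x = x25: open {x25, x26, x27} ∋ x has {x25, x26, x27} ∩ (A ∖ {x25}) = ∅, so x is NOT a limit point.
  x = x26: open {x26} ∋ x has {x26} ∩ (A ∖ {x26}) = ∅, so x is NOT a limit point.
  x = x27: open {x26, x27} ∋ x has {x26, x27} ∩ (A ∖ {x27}) = ∅, so x is NOT a limit point.
  x = x28: open {x28} ∋ x has {x28} ∩ (A ∖ {x28}) = ∅, so x is NOT a limit point.
Collecting: A' = ∅.


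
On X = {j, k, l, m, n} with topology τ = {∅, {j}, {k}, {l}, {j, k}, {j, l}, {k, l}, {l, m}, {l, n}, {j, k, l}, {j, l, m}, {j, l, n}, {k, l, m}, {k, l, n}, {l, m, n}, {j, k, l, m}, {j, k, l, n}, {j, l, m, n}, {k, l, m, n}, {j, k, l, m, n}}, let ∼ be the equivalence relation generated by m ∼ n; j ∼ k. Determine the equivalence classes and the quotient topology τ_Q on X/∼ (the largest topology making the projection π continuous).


X/∼ = {[j=k], [l], [m=n]}; |τ_Q| = 6.

Equivalence classes: [j=k], [l], [m=n].
Quotient map π: X → X/∼ sends j ↦ [j=k], k ↦ [j=k], l ↦ [l], m ↦ [m=n], n ↦ [m=n].
For each subset V ⊆ X/∼, compute π^{-1}(V) ⊆ X and check whether π^{-1}(V) ∈ τ. V is open in τ_Q iff π^{-1}(V) ∈ τ.
  V = {}: π^{-1}(V) = ∅ ∈ τ ✓.
  V = {[j=k]}: π^{-1}(V) = {j, k} ∈ τ ✓.
  V = {[l]}: π^{-1}(V) = {l} ∈ τ ✓.
  V = {[j=k], [l]}: π^{-1}(V) = {j, k, l} ∈ τ ✓.
  V = {[m=n]}: π^{-1}(V) = {m, n} ∉ τ ✗.
  V = {[j=k], [m=n]}: π^{-1}(V) = {j, k, m, n} ∉ τ ✗.
  V = {[l], [m=n]}: π^{-1}(V) = {l, m, n} ∈ τ ✓.
  V = {[j=k], [l], [m=n]}: π^{-1}(V) = {j, k, l, m, n} ∈ τ ✓.
Open sets in the quotient: τ_Q = {{}, {[j=k]}, {[l]}, {[j=k], [l]}, {[l], [m=n]}, {[j=k], [l], [m=n]}} (6 elements).


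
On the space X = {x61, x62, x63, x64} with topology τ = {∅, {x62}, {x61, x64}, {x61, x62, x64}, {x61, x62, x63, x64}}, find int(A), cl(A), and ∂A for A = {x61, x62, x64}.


int(A) = {x61, x62, x64}, cl(A) = {x61, x62, x63, x64}, ∂A = {x63}.

Closed sets in (X, τ) are complements of opens:
  closed(X, τ) = {∅, {x63}, {x62, x63}, {x61, x63, x64}, {x61, x62, x63, x64}}.
int(A) = ⋃ {U ∈ τ : U ⊆ A}. Opens contained in A: ∅, {x62}, {x61, x64}, {x61, x62, x64}.
Taking the union of these: int(A) = {x61, x62, x64}.
cl(A) = ⋂ {C closed : A ⊆ C}. Closed sets containing A: {x61, x62, x63, x64}.
Intersecting these: cl(A) = {x61, x62, x63, x64}.
∂A = cl(A) ∖ int(A) = {x61, x62, x63, x64} ∖ {x61, x62, x64} = {x63}.


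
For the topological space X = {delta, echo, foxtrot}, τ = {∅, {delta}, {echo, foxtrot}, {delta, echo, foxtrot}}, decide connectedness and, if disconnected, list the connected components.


(X, τ) is disconnected; components = [{delta}, {echo, foxtrot}].

Find clopen sets (U ∈ τ with X ∖ U ∈ τ):
  U = ∅, X ∖ U = {delta, echo, foxtrot} — both open, so U is clopen.
  U = {delta}, X ∖ U = {echo, foxtrot} — both open, so U is clopen.
  U = {echo, foxtrot}, X ∖ U = {delta} — both open, so U is clopen.
  U = {delta, echo, foxtrot}, X ∖ U = ∅ — both open, so U is clopen.
Nontrivial clopen(s) exist: e.g. {delta}. So (X, τ) is disconnected.
Compute connected components by grouping points that agree on all clopens:
  component: {delta}
  component: {echo, foxtrot}


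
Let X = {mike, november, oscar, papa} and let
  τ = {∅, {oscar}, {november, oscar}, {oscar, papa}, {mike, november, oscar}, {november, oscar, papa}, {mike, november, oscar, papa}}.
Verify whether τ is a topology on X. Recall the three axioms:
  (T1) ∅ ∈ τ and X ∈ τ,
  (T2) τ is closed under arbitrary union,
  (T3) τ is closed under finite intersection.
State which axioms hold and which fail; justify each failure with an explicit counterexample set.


τ IS a topology on X.

Axiom (T1): ∅ ∈ τ? Yes; X ∈ τ? Yes.
Axiom (T2/T3): check pairwise unions and intersections of members of τ.
All pairwise intersections and unions checked — each lies in τ. Therefore τ satisfies (T1), (T2), (T3): it IS a topology on X.


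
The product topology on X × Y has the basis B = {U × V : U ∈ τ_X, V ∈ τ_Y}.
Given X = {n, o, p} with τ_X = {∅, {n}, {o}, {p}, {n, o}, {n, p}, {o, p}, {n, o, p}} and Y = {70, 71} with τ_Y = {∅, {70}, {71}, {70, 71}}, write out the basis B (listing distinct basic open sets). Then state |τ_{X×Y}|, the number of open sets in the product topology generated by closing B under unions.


Basis B = {∅ × ∅, {n} × {70}, {n} × {71}, {o} × {70}, {o} × {71}, {p} × {70}, {p} × {71}, {n} × {70, 71}, {n, o} × {70}, {n, p} × {70}, {n, o} × {71}, {n, p} × {71}, {o} × {70, 71}, {o, p} × {70}, {o, p} × {71}, {p} × {70, 71}, {n, o, p} × {70}, {n, o, p} × {71}, {n, o} × {70, 71}, {n, p} × {70, 71}, {o, p} × {70, 71}, {n, o, p} × {70, 71}}; |τ_{X×Y}| = 64.

Enumerate products U × V with U ∈ τ_X, V ∈ τ_Y (deduplicated):
  ∅ × ∅ = {} (∅)
  {n} × {70} = {(n,70)}
  {n} × {71} = {(n,71)}
  {o} × {70} = {(o,70)}
  {o} × {71} = {(o,71)}
  {p} × {70} = {(p,70)}
  {p} × {71} = {(p,71)}
  {n} × {70, 71} = {(n,70), (n,71)}
  {n, o} × {70} = {(n,70), (o,70)}
  {n, p} × {70} = {(n,70), (p,70)}
  {n, o} × {71} = {(n,71), (o,71)}
  {n, p} × {71} = {(n,71), (p,71)}
  {o} × {70, 71} = {(o,70), (o,71)}
  {o, p} × {70} = {(o,70), (p,70)}
  {o, p} × {71} = {(o,71), (p,71)}
  {p} × {70, 71} = {(p,70), (p,71)}
  {n, o, p} × {70} = {(n,70), (o,70), (p,70)}
  {n, o, p} × {71} = {(n,71), (o,71), (p,71)}
  {n, o} × {70, 71} = {(n,70), (n,71), (o,70), (o,71)}
  {n, p} × {70, 71} = {(n,70), (n,71), (p,70), (p,71)}
  {o, p} × {70, 71} = {(o,70), (o,71), (p,70), (p,71)}
  {n, o, p} × {70, 71} = {(n,70), (n,71), (o,70), (o,71), (p,70), (p,71)}
These 22 distinct sets form the basis B.
Close under arbitrary unions to get τ_{X×Y}; counting gives |τ_{X×Y}| = 64.


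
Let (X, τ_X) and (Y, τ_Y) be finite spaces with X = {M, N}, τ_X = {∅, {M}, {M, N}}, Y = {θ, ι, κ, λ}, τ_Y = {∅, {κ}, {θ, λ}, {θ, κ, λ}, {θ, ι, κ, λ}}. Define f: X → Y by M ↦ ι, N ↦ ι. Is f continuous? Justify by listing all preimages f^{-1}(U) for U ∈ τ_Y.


f IS continuous.

Compute f^{-1}(U) for each U ∈ τ_Y:
  U = ∅: f^{-1}(U) = ∅ ∈ τ_X ✓.
  U = {κ}: f^{-1}(U) = ∅ ∈ τ_X ✓.
  U = {θ, λ}: f^{-1}(U) = ∅ ∈ τ_X ✓.
  U = {θ, κ, λ}: f^{-1}(U) = ∅ ∈ τ_X ✓.
  U = {θ, ι, κ, λ}: f^{-1}(U) = {M, N} ∈ τ_X ✓.
Every preimage lies in τ_X, so f IS continuous.


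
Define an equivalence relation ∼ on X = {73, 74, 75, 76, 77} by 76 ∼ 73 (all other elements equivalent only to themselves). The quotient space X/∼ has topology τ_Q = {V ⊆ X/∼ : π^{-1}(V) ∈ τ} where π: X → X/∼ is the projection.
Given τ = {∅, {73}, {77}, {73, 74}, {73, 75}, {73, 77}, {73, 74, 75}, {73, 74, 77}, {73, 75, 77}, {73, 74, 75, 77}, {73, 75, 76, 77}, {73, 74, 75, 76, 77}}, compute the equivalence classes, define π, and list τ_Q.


X/∼ = {[73=76], [74], [75], [77]}; |τ_Q| = 4.

Equivalence classes: [73=76], [74], [75], [77].
Quotient map π: X → X/∼ sends 73 ↦ [73=76], 74 ↦ [74], 75 ↦ [75], 76 ↦ [73=76], 77 ↦ [77].
For each subset V ⊆ X/∼, compute π^{-1}(V) ⊆ X and check whether π^{-1}(V) ∈ τ. V is open in τ_Q iff π^{-1}(V) ∈ τ.
  V = {}: π^{-1}(V) = ∅ ∈ τ ✓.
  V = {[73=76]}: π^{-1}(V) = {73, 76} ∉ τ ✗.
  V = {[74]}: π^{-1}(V) = {74} ∉ τ ✗.
  V = {[73=76], [74]}: π^{-1}(V) = {73, 74, 76} ∉ τ ✗.
  V = {[75]}: π^{-1}(V) = {75} ∉ τ ✗.
  V = {[73=76], [75]}: π^{-1}(V) = {73, 75, 76} ∉ τ ✗.
  V = {[74], [75]}: π^{-1}(V) = {74, 75} ∉ τ ✗.
  V = {[73=76], [74], [75]}: π^{-1}(V) = {73, 74, 75, 76} ∉ τ ✗.
  V = {[77]}: π^{-1}(V) = {77} ∈ τ ✓.
  V = {[73=76], [77]}: π^{-1}(V) = {73, 76, 77} ∉ τ ✗.
  V = {[74], [77]}: π^{-1}(V) = {74, 77} ∉ τ ✗.
  V = {[73=76], [74], [77]}: π^{-1}(V) = {73, 74, 76, 77} ∉ τ ✗.
  V = {[75], [77]}: π^{-1}(V) = {75, 77} ∉ τ ✗.
  V = {[73=76], [75], [77]}: π^{-1}(V) = {73, 75, 76, 77} ∈ τ ✓.
  V = {[74], [75], [77]}: π^{-1}(V) = {74, 75, 77} ∉ τ ✗.
  V = {[73=76], [74], [75], [77]}: π^{-1}(V) = {73, 74, 75, 76, 77} ∈ τ ✓.
Open sets in the quotient: τ_Q = {{}, {[77]}, {[73=76], [75], [77]}, {[73=76], [74], [75], [77]}} (4 elements).


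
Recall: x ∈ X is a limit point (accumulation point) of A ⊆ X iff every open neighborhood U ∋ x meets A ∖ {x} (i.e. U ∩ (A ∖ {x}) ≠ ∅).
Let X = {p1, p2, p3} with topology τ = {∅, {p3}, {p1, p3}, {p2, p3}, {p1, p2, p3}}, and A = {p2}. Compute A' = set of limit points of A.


A' = ∅

For each x ∈ X, list the open sets U ∈ τ with x ∈ U, then check whether U ∩ (A ∖ {x}) ≠ ∅ for every such U.
  x = p1: open {p1, p3} ∋ x has {p1, p3} ∩ (A ∖ {p1}) = ∅, so x is NOT a limit point.
  x = p2: open {p2, p3} ∋ x has {p2, p3} ∩ (A ∖ {p2}) = ∅, so x is NOT a limit point.
  x = p3: open {p3} ∋ x has {p3} ∩ (A ∖ {p3}) = ∅, so x is NOT a limit point.
Collecting: A' = ∅.


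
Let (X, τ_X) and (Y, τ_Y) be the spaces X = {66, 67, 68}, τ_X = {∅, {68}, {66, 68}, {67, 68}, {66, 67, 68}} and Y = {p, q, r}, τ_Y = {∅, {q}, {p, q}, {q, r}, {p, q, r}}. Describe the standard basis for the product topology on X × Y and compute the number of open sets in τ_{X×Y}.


Basis B = {∅ × ∅, {68} × {q}, {66, 68} × {q}, {67, 68} × {q}, {68} × {p, q}, {68} × {q, r}, {66, 67, 68} × {q}, {68} × {p, q, r}, {66, 68} × {p, q}, {66, 68} × {q, r}, {67, 68} × {p, q}, {67, 68} × {q, r}, {66, 68} × {p, q, r}, {66, 67, 68} × {p, q}, {66, 67, 68} × {q, r}, {67, 68} × {p, q, r}, {66, 67, 68} × {p, q, r}}; |τ_{X×Y}| = 48.

Enumerate products U × V with U ∈ τ_X, V ∈ τ_Y (deduplicated):
  ∅ × ∅ = {} (∅)
  {68} × {q} = {(68,q)}
  {66, 68} × {q} = {(66,q), (68,q)}
  {67, 68} × {q} = {(67,q), (68,q)}
  {68} × {p, q} = {(68,p), (68,q)}
  {68} × {q, r} = {(68,q), (68,r)}
  {66, 67, 68} × {q} = {(66,q), (67,q), (68,q)}
  {68} × {p, q, r} = {(68,p), (68,q), (68,r)}
  {66, 68} × {p, q} = {(66,p), (66,q), (68,p), (68,q)}
  {66, 68} × {q, r} = {(66,q), (66,r), (68,q), (68,r)}
  {67, 68} × {p, q} = {(67,p), (67,q), (68,p), (68,q)}
  {67, 68} × {q, r} = {(67,q), (67,r), (68,q), (68,r)}
  {66, 68} × {p, q, r} = {(66,p), (66,q), (66,r), (68,p), (68,q), (68,r)}
  {66, 67, 68} × {p, q} = {(66,p), (66,q), (67,p), (67,q), (68,p), (68,q)}
  {66, 67, 68} × {q, r} = {(66,q), (66,r), (67,q), (67,r), (68,q), (68,r)}
  {67, 68} × {p, q, r} = {(67,p), (67,q), (67,r), (68,p), (68,q), (68,r)}
  {66, 67, 68} × {p, q, r} = {(66,p), (66,q), (66,r), (67,p), (67,q), (67,r), (68,p), (68,q), (68,r)}
These 17 distinct sets form the basis B.
Close under arbitrary unions to get τ_{X×Y}; counting gives |τ_{X×Y}| = 48.


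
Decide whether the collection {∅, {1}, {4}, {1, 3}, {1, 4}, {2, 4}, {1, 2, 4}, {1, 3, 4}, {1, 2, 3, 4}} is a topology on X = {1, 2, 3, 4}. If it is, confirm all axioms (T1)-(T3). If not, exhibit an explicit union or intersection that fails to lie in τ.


τ IS a topology on X.

Axiom (T1): ∅ ∈ τ? Yes; X ∈ τ? Yes.
Axiom (T2/T3): check pairwise unions and intersections of members of τ.
All pairwise intersections and unions checked — each lies in τ. Therefore τ satisfies (T1), (T2), (T3): it IS a topology on X.


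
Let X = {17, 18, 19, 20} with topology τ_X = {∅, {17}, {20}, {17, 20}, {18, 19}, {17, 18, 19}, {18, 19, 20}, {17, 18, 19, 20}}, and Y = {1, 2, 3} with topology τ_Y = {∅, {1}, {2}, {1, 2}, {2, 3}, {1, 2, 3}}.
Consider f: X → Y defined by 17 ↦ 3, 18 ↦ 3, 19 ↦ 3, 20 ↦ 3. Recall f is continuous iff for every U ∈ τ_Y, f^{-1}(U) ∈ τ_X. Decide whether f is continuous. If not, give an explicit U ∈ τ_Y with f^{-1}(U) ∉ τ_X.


f IS continuous.

Compute f^{-1}(U) for each U ∈ τ_Y:
  U = ∅: f^{-1}(U) = ∅ ∈ τ_X ✓.
  U = {1}: f^{-1}(U) = ∅ ∈ τ_X ✓.
  U = {2}: f^{-1}(U) = ∅ ∈ τ_X ✓.
  U = {1, 2}: f^{-1}(U) = ∅ ∈ τ_X ✓.
  U = {2, 3}: f^{-1}(U) = {17, 18, 19, 20} ∈ τ_X ✓.
  U = {1, 2, 3}: f^{-1}(U) = {17, 18, 19, 20} ∈ τ_X ✓.
Every preimage lies in τ_X, so f IS continuous.


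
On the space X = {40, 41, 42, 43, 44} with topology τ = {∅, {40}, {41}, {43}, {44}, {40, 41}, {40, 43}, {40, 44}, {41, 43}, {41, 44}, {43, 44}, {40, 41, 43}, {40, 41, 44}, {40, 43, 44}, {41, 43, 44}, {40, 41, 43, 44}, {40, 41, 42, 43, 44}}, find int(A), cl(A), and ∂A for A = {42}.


int(A) = ∅, cl(A) = {42}, ∂A = {42}.

Closed sets in (X, τ) are complements of opens:
  closed(X, τ) = {∅, {42}, {40, 42}, {41, 42}, {42, 43}, {42, 44}, {40, 41, 42}, {40, 42, 43}, {40, 42, 44}, {41, 42, 43}, {41, 42, 44}, {42, 43, 44}, {40, 41, 42, 43}, {40, 41, 42, 44}, {40, 42, 43, 44}, {41, 42, 43, 44}, {40, 41, 42, 43, 44}}.
int(A) = ⋃ {U ∈ τ : U ⊆ A}. Opens contained in A: ∅.
Taking the union of these: int(A) = ∅.
cl(A) = ⋂ {C closed : A ⊆ C}. Closed sets containing A: {42}, {40, 42}, {41, 42}, {42, 43}, {42, 44}, {40, 41, 42}, {40, 42, 43}, {40, 42, 44}, {41, 42, 43}, {41, 42, 44}, {42, 43, 44}, {40, 41, 42, 43}, {40, 41, 42, 44}, {40, 42, 43, 44}, {41, 42, 43, 44}, {40, 41, 42, 43, 44}.
Intersecting these: cl(A) = {42}.
∂A = cl(A) ∖ int(A) = {42} ∖ ∅ = {42}.


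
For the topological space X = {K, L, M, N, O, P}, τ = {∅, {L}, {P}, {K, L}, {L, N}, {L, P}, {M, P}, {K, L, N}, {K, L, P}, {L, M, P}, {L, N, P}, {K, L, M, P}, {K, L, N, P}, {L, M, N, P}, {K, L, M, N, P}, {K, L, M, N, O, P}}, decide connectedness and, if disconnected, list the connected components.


(X, τ) is connected.

Find clopen sets (U ∈ τ with X ∖ U ∈ τ):
  U = ∅, X ∖ U = {K, L, M, N, O, P} — both open, so U is clopen.
  U = {K, L, M, N, O, P}, X ∖ U = ∅ — both open, so U is clopen.
Only trivial clopens (∅ and X) exist, so (X, τ) is connected.
Compute connected components by grouping points that agree on all clopens:
  component: {K, L, M, N, O, P}


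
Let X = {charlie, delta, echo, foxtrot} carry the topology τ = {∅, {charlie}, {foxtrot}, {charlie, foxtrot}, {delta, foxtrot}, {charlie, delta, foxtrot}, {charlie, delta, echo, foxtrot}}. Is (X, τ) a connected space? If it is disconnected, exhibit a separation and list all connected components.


(X, τ) is connected.

Find clopen sets (U ∈ τ with X ∖ U ∈ τ):
  U = ∅, X ∖ U = {charlie, delta, echo, foxtrot} — both open, so U is clopen.
  U = {charlie, delta, echo, foxtrot}, X ∖ U = ∅ — both open, so U is clopen.
Only trivial clopens (∅ and X) exist, so (X, τ) is connected.
Compute connected components by grouping points that agree on all clopens:
  component: {charlie, delta, echo, foxtrot}


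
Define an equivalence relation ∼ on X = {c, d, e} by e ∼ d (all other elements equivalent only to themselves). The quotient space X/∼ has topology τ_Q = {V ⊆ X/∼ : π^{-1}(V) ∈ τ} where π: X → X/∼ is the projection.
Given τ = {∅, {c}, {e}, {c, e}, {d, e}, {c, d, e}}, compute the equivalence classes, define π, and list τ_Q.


X/∼ = {[c], [d=e]}; |τ_Q| = 4.

Equivalence classes: [c], [d=e].
Quotient map π: X → X/∼ sends c ↦ [c], d ↦ [d=e], e ↦ [d=e].
For each subset V ⊆ X/∼, compute π^{-1}(V) ⊆ X and check whether π^{-1}(V) ∈ τ. V is open in τ_Q iff π^{-1}(V) ∈ τ.
  V = {}: π^{-1}(V) = ∅ ∈ τ ✓.
  V = {[c]}: π^{-1}(V) = {c} ∈ τ ✓.
  V = {[d=e]}: π^{-1}(V) = {d, e} ∈ τ ✓.
  V = {[c], [d=e]}: π^{-1}(V) = {c, d, e} ∈ τ ✓.
Open sets in the quotient: τ_Q = {{}, {[c]}, {[d=e]}, {[c], [d=e]}} (4 elements).


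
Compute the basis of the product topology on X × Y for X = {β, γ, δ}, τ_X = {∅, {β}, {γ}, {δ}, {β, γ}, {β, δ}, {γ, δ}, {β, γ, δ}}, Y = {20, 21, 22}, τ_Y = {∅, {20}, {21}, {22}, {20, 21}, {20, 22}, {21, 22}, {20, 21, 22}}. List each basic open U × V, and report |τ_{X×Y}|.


Basis B = {∅ × ∅, {β} × {20}, {β} × {21}, {β} × {22}, {γ} × {20}, {γ} × {21}, {γ} × {22}, {δ} × {20}, {δ} × {21}, {δ} × {22}, {β} × {20, 21}, {β} × {20, 22}, {β, γ} × {20}, {β, δ} × {20}, {β} × {21, 22}, {β, γ} × {21}, {β, δ} × {21}, {β, γ} × {22}, {β, δ} × {22}, {γ} × {20, 21}, {γ} × {20, 22}, {γ, δ} × {20}, {γ} × {21, 22}, {γ, δ} × {21}, {γ, δ} × {22}, {δ} × {20, 21}, {δ} × {20, 22}, {δ} × {21, 22}, {β} × {20, 21, 22}, {β, γ, δ} × {20}, {β, γ, δ} × {21}, {β, γ, δ} × {22}, {γ} × {20, 21, 22}, {δ} × {20, 21, 22}, {β, γ} × {20, 21}, {β, δ} × {20, 21}, {β, γ} × {20, 22}, {β, δ} × {20, 22}, {β, γ} × {21, 22}, {β, δ} × {21, 22}, {γ, δ} × {20, 21}, {γ, δ} × {20, 22}, {γ, δ} × {21, 22}, {β, γ} × {20, 21, 22}, {β, δ} × {20, 21, 22}, {β, γ, δ} × {20, 21}, {β, γ, δ} × {20, 22}, {β, γ, δ} × {21, 22}, {γ, δ} × {20, 21, 22}, {β, γ, δ} × {20, 21, 22}}; |τ_{X×Y}| = 512.

Enumerate products U × V with U ∈ τ_X, V ∈ τ_Y (deduplicated):
  ∅ × ∅ = {} (∅)
  {β} × {20} = {(β,20)}
  {β} × {21} = {(β,21)}
  {β} × {22} = {(β,22)}
  {γ} × {20} = {(γ,20)}
  {γ} × {21} = {(γ,21)}
  {γ} × {22} = {(γ,22)}
  {δ} × {20} = {(δ,20)}
  {δ} × {21} = {(δ,21)}
  {δ} × {22} = {(δ,22)}
  {β} × {20, 21} = {(β,20), (β,21)}
  {β} × {20, 22} = {(β,20), (β,22)}
  {β, γ} × {20} = {(β,20), (γ,20)}
  {β, δ} × {20} = {(β,20), (δ,20)}
  {β} × {21, 22} = {(β,21), (β,22)}
  {β, γ} × {21} = {(β,21), (γ,21)}
  {β, δ} × {21} = {(β,21), (δ,21)}
  {β, γ} × {22} = {(β,22), (γ,22)}
  {β, δ} × {22} = {(β,22), (δ,22)}
  {γ} × {20, 21} = {(γ,20), (γ,21)}
  {γ} × {20, 22} = {(γ,20), (γ,22)}
  {γ, δ} × {20} = {(γ,20), (δ,20)}
  {γ} × {21, 22} = {(γ,21), (γ,22)}
  {γ, δ} × {21} = {(γ,21), (δ,21)}
  {γ, δ} × {22} = {(γ,22), (δ,22)}
  {δ} × {20, 21} = {(δ,20), (δ,21)}
  {δ} × {20, 22} = {(δ,20), (δ,22)}
  {δ} × {21, 22} = {(δ,21), (δ,22)}
  {β} × {20, 21, 22} = {(β,20), (β,21), (β,22)}
  {β, γ, δ} × {20} = {(β,20), (γ,20), (δ,20)}
  {β, γ, δ} × {21} = {(β,21), (γ,21), (δ,21)}
  {β, γ, δ} × {22} = {(β,22), (γ,22), (δ,22)}
  {γ} × {20, 21, 22} = {(γ,20), (γ,21), (γ,22)}
  {δ} × {20, 21, 22} = {(δ,20), (δ,21), (δ,22)}
  {β, γ} × {20, 21} = {(β,20), (β,21), (γ,20), (γ,21)}
  {β, δ} × {20, 21} = {(β,20), (β,21), (δ,20), (δ,21)}
  {β, γ} × {20, 22} = {(β,20), (β,22), (γ,20), (γ,22)}
  {β, δ} × {20, 22} = {(β,20), (β,22), (δ,20), (δ,22)}
  {β, γ} × {21, 22} = {(β,21), (β,22), (γ,21), (γ,22)}
  {β, δ} × {21, 22} = {(β,21), (β,22), (δ,21), (δ,22)}
  {γ, δ} × {20, 21} = {(γ,20), (γ,21), (δ,20), (δ,21)}
  {γ, δ} × {20, 22} = {(γ,20), (γ,22), (δ,20), (δ,22)}
  {γ, δ} × {21, 22} = {(γ,21), (γ,22), (δ,21), (δ,22)}
  {β, γ} × {20, 21, 22} = {(β,20), (β,21), (β,22), (γ,20), (γ,21), (γ,22)}
  {β, δ} × {20, 21, 22} = {(β,20), (β,21), (β,22), (δ,20), (δ,21), (δ,22)}
  {β, γ, δ} × {20, 21} = {(β,20), (β,21), (γ,20), (γ,21), (δ,20), (δ,21)}
  {β, γ, δ} × {20, 22} = {(β,20), (β,22), (γ,20), (γ,22), (δ,20), (δ,22)}
  {β, γ, δ} × {21, 22} = {(β,21), (β,22), (γ,21), (γ,22), (δ,21), (δ,22)}
  {γ, δ} × {20, 21, 22} = {(γ,20), (γ,21), (γ,22), (δ,20), (δ,21), (δ,22)}
  {β, γ, δ} × {20, 21, 22} = {(β,20), (β,21), (β,22), (γ,20), (γ,21), (γ,22), (δ,20), (δ,21), (δ,22)}
These 50 distinct sets form the basis B.
Close under arbitrary unions to get τ_{X×Y}; counting gives |τ_{X×Y}| = 512.


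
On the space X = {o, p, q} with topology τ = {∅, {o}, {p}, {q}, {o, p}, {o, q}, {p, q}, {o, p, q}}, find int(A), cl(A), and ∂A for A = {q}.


int(A) = {q}, cl(A) = {q}, ∂A = ∅.

Closed sets in (X, τ) are complements of opens:
  closed(X, τ) = {∅, {o}, {p}, {q}, {o, p}, {o, q}, {p, q}, {o, p, q}}.
int(A) = ⋃ {U ∈ τ : U ⊆ A}. Opens contained in A: ∅, {q}.
Taking the union of these: int(A) = {q}.
cl(A) = ⋂ {C closed : A ⊆ C}. Closed sets containing A: {q}, {o, q}, {p, q}, {o, p, q}.
Intersecting these: cl(A) = {q}.
∂A = cl(A) ∖ int(A) = {q} ∖ {q} = ∅.


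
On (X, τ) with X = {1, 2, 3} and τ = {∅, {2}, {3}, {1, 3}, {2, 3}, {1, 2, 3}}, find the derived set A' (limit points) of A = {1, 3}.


A' = {1}

For each x ∈ X, list the open sets U ∈ τ with x ∈ U, then check whether U ∩ (A ∖ {x}) ≠ ∅ for every such U.
  x = 1: opens ∋ x are {1, 3}, {1, 2, 3}; each meets A ∖ {1}, so x IS a limit point.
  x = 2: open {2} ∋ x has {2} ∩ (A ∖ {2}) = ∅, so x is NOT a limit point.
  x = 3: open {3} ∋ x has {3} ∩ (A ∖ {3}) = ∅, so x is NOT a limit point.
Collecting: A' = {1}.


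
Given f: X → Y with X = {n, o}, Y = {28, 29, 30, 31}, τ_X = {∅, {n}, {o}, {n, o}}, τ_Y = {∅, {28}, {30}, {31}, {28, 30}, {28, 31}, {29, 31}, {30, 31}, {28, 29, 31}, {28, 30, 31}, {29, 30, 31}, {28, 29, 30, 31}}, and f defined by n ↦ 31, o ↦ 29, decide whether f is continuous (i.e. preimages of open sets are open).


f IS continuous.

Compute f^{-1}(U) for each U ∈ τ_Y:
  U = ∅: f^{-1}(U) = ∅ ∈ τ_X ✓.
  U = {28}: f^{-1}(U) = ∅ ∈ τ_X ✓.
  U = {30}: f^{-1}(U) = ∅ ∈ τ_X ✓.
  U = {31}: f^{-1}(U) = {n} ∈ τ_X ✓.
  U = {28, 30}: f^{-1}(U) = ∅ ∈ τ_X ✓.
  U = {28, 31}: f^{-1}(U) = {n} ∈ τ_X ✓.
  U = {29, 31}: f^{-1}(U) = {n, o} ∈ τ_X ✓.
  U = {30, 31}: f^{-1}(U) = {n} ∈ τ_X ✓.
  U = {28, 29, 31}: f^{-1}(U) = {n, o} ∈ τ_X ✓.
  U = {28, 30, 31}: f^{-1}(U) = {n} ∈ τ_X ✓.
  U = {29, 30, 31}: f^{-1}(U) = {n, o} ∈ τ_X ✓.
  U = {28, 29, 30, 31}: f^{-1}(U) = {n, o} ∈ τ_X ✓.
Every preimage lies in τ_X, so f IS continuous.


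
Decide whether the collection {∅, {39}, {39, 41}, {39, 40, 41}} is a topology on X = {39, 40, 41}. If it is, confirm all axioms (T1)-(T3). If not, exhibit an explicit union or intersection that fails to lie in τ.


τ IS a topology on X.

Axiom (T1): ∅ ∈ τ? Yes; X ∈ τ? Yes.
Axiom (T2/T3): check pairwise unions and intersections of members of τ.
All pairwise intersections and unions checked — each lies in τ. Therefore τ satisfies (T1), (T2), (T3): it IS a topology on X.


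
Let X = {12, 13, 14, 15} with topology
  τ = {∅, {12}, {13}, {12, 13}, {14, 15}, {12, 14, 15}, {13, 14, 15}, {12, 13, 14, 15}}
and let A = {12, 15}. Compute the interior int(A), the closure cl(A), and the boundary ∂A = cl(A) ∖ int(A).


int(A) = {12}, cl(A) = {12, 14, 15}, ∂A = {14, 15}.

Closed sets in (X, τ) are complements of opens:
  closed(X, τ) = {∅, {12}, {13}, {12, 13}, {14, 15}, {12, 14, 15}, {13, 14, 15}, {12, 13, 14, 15}}.
int(A) = ⋃ {U ∈ τ : U ⊆ A}. Opens contained in A: ∅, {12}.
Taking the union of these: int(A) = {12}.
cl(A) = ⋂ {C closed : A ⊆ C}. Closed sets containing A: {12, 14, 15}, {12, 13, 14, 15}.
Intersecting these: cl(A) = {12, 14, 15}.
∂A = cl(A) ∖ int(A) = {12, 14, 15} ∖ {12} = {14, 15}.


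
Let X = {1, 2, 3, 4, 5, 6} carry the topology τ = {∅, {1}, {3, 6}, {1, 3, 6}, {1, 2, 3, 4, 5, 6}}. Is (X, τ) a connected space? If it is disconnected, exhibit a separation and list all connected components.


(X, τ) is connected.

Find clopen sets (U ∈ τ with X ∖ U ∈ τ):
  U = ∅, X ∖ U = {1, 2, 3, 4, 5, 6} — both open, so U is clopen.
  U = {1, 2, 3, 4, 5, 6}, X ∖ U = ∅ — both open, so U is clopen.
Only trivial clopens (∅ and X) exist, so (X, τ) is connected.
Compute connected components by grouping points that agree on all clopens:
  component: {1, 2, 3, 4, 5, 6}
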